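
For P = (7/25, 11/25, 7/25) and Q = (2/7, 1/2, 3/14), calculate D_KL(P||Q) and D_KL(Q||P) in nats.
D_KL(P||Q) = 0.0130, D_KL(Q||P) = 0.0124

KL divergence is not symmetric: D_KL(P||Q) ≠ D_KL(Q||P) in general.

D_KL(P||Q) = 0.0130 nats
D_KL(Q||P) = 0.0124 nats

No, they are not equal!

This asymmetry is why KL divergence is not a true distance metric.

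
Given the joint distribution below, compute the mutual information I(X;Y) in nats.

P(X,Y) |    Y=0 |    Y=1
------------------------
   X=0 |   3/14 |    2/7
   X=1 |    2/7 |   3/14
0.0102 nats

Mutual information: I(X;Y) = H(X) + H(Y) - H(X,Y)

Marginals:
P(X) = (1/2, 1/2), H(X) = 0.6931 nats
P(Y) = (1/2, 1/2), H(Y) = 0.6931 nats

Joint entropy: H(X,Y) = 1.3761 nats

I(X;Y) = 0.6931 + 0.6931 - 1.3761 = 0.0102 nats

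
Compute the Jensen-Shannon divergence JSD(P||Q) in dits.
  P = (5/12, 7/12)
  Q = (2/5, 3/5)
0.0001 dits

Jensen-Shannon divergence is:
JSD(P||Q) = 0.5 × D_KL(P||M) + 0.5 × D_KL(Q||M)
where M = 0.5 × (P + Q) is the mixture distribution.

M = 0.5 × (5/12, 7/12) + 0.5 × (2/5, 3/5) = (0.408333, 0.591667)

D_KL(P||M) = 0.0001 dits
D_KL(Q||M) = 0.0001 dits

JSD(P||Q) = 0.5 × 0.0001 + 0.5 × 0.0001 = 0.0001 dits

Unlike KL divergence, JSD is symmetric and bounded: 0 ≤ JSD ≤ log(2).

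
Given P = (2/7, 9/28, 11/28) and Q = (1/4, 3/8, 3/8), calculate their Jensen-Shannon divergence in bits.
0.0025 bits

Jensen-Shannon divergence is:
JSD(P||Q) = 0.5 × D_KL(P||M) + 0.5 × D_KL(Q||M)
where M = 0.5 × (P + Q) is the mixture distribution.

M = 0.5 × (2/7, 9/28, 11/28) + 0.5 × (1/4, 3/8, 3/8) = (0.267857, 0.348214, 0.383929)

D_KL(P||M) = 0.0025 bits
D_KL(Q||M) = 0.0025 bits

JSD(P||Q) = 0.5 × 0.0025 + 0.5 × 0.0025 = 0.0025 bits

Unlike KL divergence, JSD is symmetric and bounded: 0 ≤ JSD ≤ log(2).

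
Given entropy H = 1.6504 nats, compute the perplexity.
5.2091

Perplexity is e^H (or exp(H) for natural log).

H = 1.6504 nats
Perplexity = e^1.6504 = 5.2091

Interpretation: The model's uncertainty is equivalent to choosing uniformly among 5.2 options.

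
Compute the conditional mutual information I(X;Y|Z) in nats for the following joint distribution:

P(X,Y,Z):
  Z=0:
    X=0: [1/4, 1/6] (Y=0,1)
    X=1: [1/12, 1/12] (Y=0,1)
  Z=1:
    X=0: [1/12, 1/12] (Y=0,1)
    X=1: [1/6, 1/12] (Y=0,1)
0.0082 nats

Conditional mutual information: I(X;Y|Z) = H(X|Z) + H(Y|Z) - H(X,Y|Z)

H(Z) = 0.6792
H(X,Z) = 1.3086 → H(X|Z) = 0.6294
H(Y,Z) = 1.3580 → H(Y|Z) = 0.6788
H(X,Y,Z) = 1.9792 → H(X,Y|Z) = 1.3000

I(X;Y|Z) = 0.6294 + 0.6788 - 1.3000 = 0.0082 nats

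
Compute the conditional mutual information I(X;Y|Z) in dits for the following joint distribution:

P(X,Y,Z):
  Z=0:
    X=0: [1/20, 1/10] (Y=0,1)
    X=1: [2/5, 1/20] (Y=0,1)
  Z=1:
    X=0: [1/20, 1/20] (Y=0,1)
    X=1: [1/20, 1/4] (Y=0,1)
0.0458 dits

Conditional mutual information: I(X;Y|Z) = H(X|Z) + H(Y|Z) - H(X,Y|Z)

H(Z) = 0.2923
H(X,Z) = 0.5365 → H(X|Z) = 0.2442
H(Y,Z) = 0.5365 → H(Y|Z) = 0.2442
H(X,Y,Z) = 0.7349 → H(X,Y|Z) = 0.4427

I(X;Y|Z) = 0.2442 + 0.2442 - 0.4427 = 0.0458 dits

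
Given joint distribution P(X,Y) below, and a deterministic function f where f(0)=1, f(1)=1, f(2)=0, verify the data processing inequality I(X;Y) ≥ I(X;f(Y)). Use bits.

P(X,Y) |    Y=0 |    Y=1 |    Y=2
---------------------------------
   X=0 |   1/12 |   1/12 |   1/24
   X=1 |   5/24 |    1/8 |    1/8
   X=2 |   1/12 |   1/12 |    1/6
I(X;Y) = 0.0548, I(X;f(Y)) = 0.0471, inequality holds: 0.0548 ≥ 0.0471

Data Processing Inequality: For any Markov chain X → Y → Z, we have I(X;Y) ≥ I(X;Z).

Here Z = f(Y) is a deterministic function of Y, forming X → Y → Z.

Original I(X;Y) = 0.0548 bits

After applying f:
P(X,Z) where Z=f(Y):
- P(X,Z=0) = P(X,Y=2)
- P(X,Z=1) = P(X,Y=0) + P(X,Y=1)

I(X;Z) = I(X;f(Y)) = 0.0471 bits

Verification: 0.0548 ≥ 0.0471 ✓

Information cannot be created by processing; the function f can only lose information about X.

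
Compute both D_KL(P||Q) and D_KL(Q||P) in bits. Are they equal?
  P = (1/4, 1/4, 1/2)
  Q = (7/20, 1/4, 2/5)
D_KL(P||Q) = 0.0396, D_KL(Q||P) = 0.0411

KL divergence is not symmetric: D_KL(P||Q) ≠ D_KL(Q||P) in general.

D_KL(P||Q) = 0.0396 bits
D_KL(Q||P) = 0.0411 bits

No, they are not equal!

This asymmetry is why KL divergence is not a true distance metric.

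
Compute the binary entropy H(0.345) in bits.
0.9295 bits

The binary entropy function is:
H(p) = -p log(p) - (1-p) log(1-p)

H(0.345) = -0.345 × log_2(0.345) - 0.655 × log_2(0.655)
H(0.345) = 0.9295 bits

Note: Binary entropy is maximized at p=0.5 (H=1 bit) and minimized at p=0 or p=1 (H=0).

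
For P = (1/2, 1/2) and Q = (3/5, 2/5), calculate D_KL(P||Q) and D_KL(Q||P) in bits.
D_KL(P||Q) = 0.0294, D_KL(Q||P) = 0.0290

KL divergence is not symmetric: D_KL(P||Q) ≠ D_KL(Q||P) in general.

D_KL(P||Q) = 0.0294 bits
D_KL(Q||P) = 0.0290 bits

No, they are not equal!

This asymmetry is why KL divergence is not a true distance metric.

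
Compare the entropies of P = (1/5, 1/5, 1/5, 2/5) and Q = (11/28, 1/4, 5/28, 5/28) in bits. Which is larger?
P

Computing entropies in bits:
H(P) = 1.9219
H(Q) = 1.9172

Distribution P has higher entropy.

Intuition: The distribution closer to uniform (more spread out) has higher entropy.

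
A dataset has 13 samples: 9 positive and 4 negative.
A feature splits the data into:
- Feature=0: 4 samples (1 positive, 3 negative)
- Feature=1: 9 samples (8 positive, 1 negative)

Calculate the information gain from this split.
0.2925 bits

Information Gain = H(Y) - H(Y|Feature)

Before split:
P(positive) = 9/13 = 0.6923
H(Y) = 0.8905 bits

After split:
Feature=0: H = 0.8113 bits (weight = 4/13)
Feature=1: H = 0.5033 bits (weight = 9/13)
H(Y|Feature) = (4/13)×0.8113 + (9/13)×0.5033 = 0.5980 bits

Information Gain = 0.8905 - 0.5980 = 0.2925 bits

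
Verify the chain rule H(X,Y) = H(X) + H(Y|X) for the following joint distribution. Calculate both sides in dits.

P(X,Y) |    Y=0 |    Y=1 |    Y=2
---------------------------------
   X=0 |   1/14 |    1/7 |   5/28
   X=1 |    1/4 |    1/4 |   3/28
H(X,Y) = 0.7412, H(X) = 0.2910, H(Y|X) = 0.4502 (all in dits)

Chain rule: H(X,Y) = H(X) + H(Y|X)

Left side — joint entropy directly:
H(X,Y) = -Σ p(x,y) log p(x,y) = 0.7412 dits

Right side — compute H(Y|X) from the conditional distributions:
P(X) = (11/28, 17/28), so H(X) = 0.2910 dits
H(Y|X) = Σ_x P(X=x) · H(Y|X=x):
  P(Y|X=0) = (2/11, 4/11, 5/11), H(Y|X=0) = 0.4500, weight P(X=0) = 11/28
  P(Y|X=1) = (7/17, 7/17, 3/17), H(Y|X=1) = 0.4503, weight P(X=1) = 17/28
H(Y|X) = 0.4502 dits

H(X) + H(Y|X) = 0.2910 + 0.4502 = 0.7412 dits

Both sides equal 0.7412 dits. ✓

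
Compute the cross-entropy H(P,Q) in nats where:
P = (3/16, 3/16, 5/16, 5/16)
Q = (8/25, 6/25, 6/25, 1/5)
1.4302 nats

Cross-entropy: H(P,Q) = -Σ p(x) log q(x)

Alternatively: H(P,Q) = H(P) + D_KL(P||Q)
H(P) = 1.3547 nats
D_KL(P||Q) = 0.0754 nats

H(P,Q) = 1.3547 + 0.0754 = 1.4302 nats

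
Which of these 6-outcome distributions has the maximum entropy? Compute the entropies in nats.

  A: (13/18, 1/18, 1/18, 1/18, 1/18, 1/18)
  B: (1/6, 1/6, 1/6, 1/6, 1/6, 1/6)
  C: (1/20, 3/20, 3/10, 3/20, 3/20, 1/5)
B

For a discrete distribution over n outcomes, entropy is maximized by the uniform distribution.

Computing entropies:
H(A) = 1.0379 nats
H(B) = 1.7918 nats
H(C) = 1.6866 nats

The uniform distribution (where all probabilities equal 1/6) achieves the maximum entropy of log_e(6) = 1.7918 nats.

Distribution B has the highest entropy.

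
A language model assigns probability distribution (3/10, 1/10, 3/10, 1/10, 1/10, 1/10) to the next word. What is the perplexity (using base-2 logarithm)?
5.1728

Perplexity is 2^H (or exp(H) for natural log).

First, H = -Σ p log p = 2.3710 bits
Perplexity = 2^2.3710 = 5.1728

Interpretation: The model's uncertainty is equivalent to choosing uniformly among 5.2 options.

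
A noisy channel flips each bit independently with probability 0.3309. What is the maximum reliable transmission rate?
0.0842 bits

For a binary symmetric channel (BSC) with error probability p:
Capacity C = 1 - H(p) bits per symbol

where H(p) = -p log₂(p) - (1-p) log₂(1-p) is the binary entropy function.

H(0.3309) = 0.9158 bits
C = 1 - 0.9158 = 0.0842 bits per symbol

This means we can reliably transmit up to 0.0842 bits of information per channel use.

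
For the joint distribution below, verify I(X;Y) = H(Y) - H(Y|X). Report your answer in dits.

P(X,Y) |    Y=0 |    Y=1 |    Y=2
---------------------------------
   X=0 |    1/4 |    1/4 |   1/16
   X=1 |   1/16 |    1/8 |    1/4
I(X;Y) = 0.0581 dits

Mutual information has multiple equivalent forms:
- I(X;Y) = H(X) - H(X|Y)
- I(X;Y) = H(Y) - H(Y|X)
- I(X;Y) = H(X) + H(Y) - H(X,Y)

Computing all quantities:
H(X) = 0.2976, H(Y) = 0.4755, H(X,Y) = 0.7149
H(X|Y) = 0.2395, H(Y|X) = 0.4173

Verification:
H(X) - H(X|Y) = 0.2976 - 0.2395 = 0.0581
H(Y) - H(Y|X) = 0.4755 - 0.4173 = 0.0581
H(X) + H(Y) - H(X,Y) = 0.2976 + 0.4755 - 0.7149 = 0.0581

All forms give I(X;Y) = 0.0581 dits. ✓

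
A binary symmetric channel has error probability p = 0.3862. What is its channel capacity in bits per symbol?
0.0377 bits

For a binary symmetric channel (BSC) with error probability p:
Capacity C = 1 - H(p) bits per symbol

where H(p) = -p log₂(p) - (1-p) log₂(1-p) is the binary entropy function.

H(0.3862) = 0.9623 bits
C = 1 - 0.9623 = 0.0377 bits per symbol

This means we can reliably transmit up to 0.0377 bits of information per channel use.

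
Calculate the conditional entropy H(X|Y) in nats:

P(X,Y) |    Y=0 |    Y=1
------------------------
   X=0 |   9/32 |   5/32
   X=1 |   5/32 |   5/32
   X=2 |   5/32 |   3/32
1.0634 nats

Using the chain rule: H(X|Y) = H(X,Y) - H(Y)

First, compute H(X,Y) = 1.7389 nats

Marginal P(Y) = (19/32, 13/32)
H(Y) = 0.6755 nats

H(X|Y) = H(X,Y) - H(Y) = 1.7389 - 0.6755 = 1.0634 nats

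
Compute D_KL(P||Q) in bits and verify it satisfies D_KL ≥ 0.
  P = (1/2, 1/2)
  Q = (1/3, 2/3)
0.0850 bits

KL divergence satisfies the Gibbs inequality: D_KL(P||Q) ≥ 0 for all distributions P, Q.

D_KL(P||Q) = Σ p(x) log(p(x)/q(x))
Term by term:
  x=0: 1/2 × log_2[(1/2)/(1/3)] = 0.2925
  x=1: 1/2 × log_2[(1/2)/(2/3)] = -0.2075
D_KL(P||Q) = 0.0850 bits

D_KL(P||Q) = 0.0850 ≥ 0 ✓

This non-negativity is a fundamental property: relative entropy cannot be negative because it measures how different Q is from P.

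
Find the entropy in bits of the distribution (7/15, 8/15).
0.9968 bits

Shannon entropy is H(X) = -Σ p(x) log p(x).

For P = (7/15, 8/15):
H = -7/15 × log_2(7/15) -8/15 × log_2(8/15)
H = 0.9968 bits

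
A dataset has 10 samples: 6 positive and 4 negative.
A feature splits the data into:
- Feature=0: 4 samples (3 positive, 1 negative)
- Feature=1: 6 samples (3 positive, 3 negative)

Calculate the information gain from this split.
0.0464 bits

Information Gain = H(Y) - H(Y|Feature)

Before split:
P(positive) = 6/10 = 0.6000
H(Y) = 0.9710 bits

After split:
Feature=0: H = 0.8113 bits (weight = 4/10)
Feature=1: H = 1.0000 bits (weight = 6/10)
H(Y|Feature) = (4/10)×0.8113 + (6/10)×1.0000 = 0.9245 bits

Information Gain = 0.9710 - 0.9245 = 0.0464 bits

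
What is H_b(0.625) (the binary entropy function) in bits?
0.9544 bits

The binary entropy function is:
H(p) = -p log(p) - (1-p) log(1-p)

H(0.625) = -0.625 × log_2(0.625) - 0.375 × log_2(0.375)
H(0.625) = 0.9544 bits

Note: Binary entropy is maximized at p=0.5 (H=1 bit) and minimized at p=0 or p=1 (H=0).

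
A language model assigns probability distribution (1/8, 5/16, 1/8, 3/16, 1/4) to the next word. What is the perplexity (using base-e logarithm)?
4.6823

Perplexity is e^H (or exp(H) for natural log).

First, H = -Σ p log p = 1.5438 nats
Perplexity = e^1.5438 = 4.6823

Interpretation: The model's uncertainty is equivalent to choosing uniformly among 4.7 options.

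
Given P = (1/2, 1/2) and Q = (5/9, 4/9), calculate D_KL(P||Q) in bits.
0.0090 bits

KL divergence: D_KL(P||Q) = Σ p(x) log(p(x)/q(x))

Computing term by term:
  x=0: 1/2 × log_2[(1/2)/(5/9)] = 1/2 × -0.1520 = -0.0760
  x=1: 1/2 × log_2[(1/2)/(4/9)] = 1/2 × 0.1699 = 0.0850

D_KL(P||Q) = 0.0090 bits

Note: KL divergence is always non-negative and equals 0 iff P = Q.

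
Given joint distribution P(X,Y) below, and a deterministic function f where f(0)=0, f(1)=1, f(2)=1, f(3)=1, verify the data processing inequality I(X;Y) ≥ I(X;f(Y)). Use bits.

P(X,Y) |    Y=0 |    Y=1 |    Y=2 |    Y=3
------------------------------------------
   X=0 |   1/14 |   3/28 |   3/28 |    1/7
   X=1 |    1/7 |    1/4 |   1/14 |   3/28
I(X;Y) = 0.0540, I(X;f(Y)) = 0.0074, inequality holds: 0.0540 ≥ 0.0074

Data Processing Inequality: For any Markov chain X → Y → Z, we have I(X;Y) ≥ I(X;Z).

Here Z = f(Y) is a deterministic function of Y, forming X → Y → Z.

Original I(X;Y) = 0.0540 bits

After applying f:
P(X,Z) where Z=f(Y):
- P(X,Z=0) = P(X,Y=0)
- P(X,Z=1) = P(X,Y=1) + P(X,Y=2) + P(X,Y=3)

I(X;Z) = I(X;f(Y)) = 0.0074 bits

Verification: 0.0540 ≥ 0.0074 ✓

Information cannot be created by processing; the function f can only lose information about X.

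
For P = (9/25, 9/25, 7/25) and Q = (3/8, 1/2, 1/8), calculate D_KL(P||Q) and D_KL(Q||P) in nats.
D_KL(P||Q) = 0.0929, D_KL(Q||P) = 0.0788

KL divergence is not symmetric: D_KL(P||Q) ≠ D_KL(Q||P) in general.

D_KL(P||Q) = 0.0929 nats
D_KL(Q||P) = 0.0788 nats

No, they are not equal!

This asymmetry is why KL divergence is not a true distance metric.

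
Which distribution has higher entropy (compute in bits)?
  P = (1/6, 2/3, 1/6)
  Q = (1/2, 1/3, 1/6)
Q

Computing entropies in bits:
H(P) = 1.2516
H(Q) = 1.4591

Distribution Q has higher entropy.

Intuition: The distribution closer to uniform (more spread out) has higher entropy.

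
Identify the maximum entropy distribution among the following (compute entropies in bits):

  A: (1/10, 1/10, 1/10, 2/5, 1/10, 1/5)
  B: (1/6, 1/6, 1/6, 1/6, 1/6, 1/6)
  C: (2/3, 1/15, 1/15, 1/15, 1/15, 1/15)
B

For a discrete distribution over n outcomes, entropy is maximized by the uniform distribution.

Computing entropies:
H(A) = 2.3219 bits
H(B) = 2.5850 bits
H(C) = 1.6923 bits

The uniform distribution (where all probabilities equal 1/6) achieves the maximum entropy of log_2(6) = 2.5850 bits.

Distribution B has the highest entropy.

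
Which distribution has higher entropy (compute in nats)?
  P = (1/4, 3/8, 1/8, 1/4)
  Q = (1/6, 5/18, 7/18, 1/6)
P

Computing entropies in nats:
H(P) = 1.3209
H(Q) = 1.3204

Distribution P has higher entropy.

Intuition: The distribution closer to uniform (more spread out) has higher entropy.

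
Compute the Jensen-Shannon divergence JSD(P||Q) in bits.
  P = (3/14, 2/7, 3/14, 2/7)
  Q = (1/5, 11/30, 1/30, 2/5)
0.0640 bits

Jensen-Shannon divergence is:
JSD(P||Q) = 0.5 × D_KL(P||M) + 0.5 × D_KL(Q||M)
where M = 0.5 × (P + Q) is the mixture distribution.

M = 0.5 × (3/14, 2/7, 3/14, 2/7) + 0.5 × (1/5, 11/30, 1/30, 2/5) = (0.207143, 0.32619, 0.12381, 12/35)

D_KL(P||M) = 0.0503 bits
D_KL(Q||M) = 0.0776 bits

JSD(P||Q) = 0.5 × 0.0503 + 0.5 × 0.0776 = 0.0640 bits

Unlike KL divergence, JSD is symmetric and bounded: 0 ≤ JSD ≤ log(2).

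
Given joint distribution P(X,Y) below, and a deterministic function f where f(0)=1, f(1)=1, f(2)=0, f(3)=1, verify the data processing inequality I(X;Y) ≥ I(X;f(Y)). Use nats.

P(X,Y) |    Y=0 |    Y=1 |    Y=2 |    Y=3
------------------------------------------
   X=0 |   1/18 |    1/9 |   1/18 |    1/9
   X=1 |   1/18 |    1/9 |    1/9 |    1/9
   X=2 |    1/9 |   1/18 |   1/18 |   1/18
I(X;Y) = 0.0411, I(X;f(Y)) = 0.0079, inequality holds: 0.0411 ≥ 0.0079

Data Processing Inequality: For any Markov chain X → Y → Z, we have I(X;Y) ≥ I(X;Z).

Here Z = f(Y) is a deterministic function of Y, forming X → Y → Z.

Original I(X;Y) = 0.0411 nats

After applying f:
P(X,Z) where Z=f(Y):
- P(X,Z=0) = P(X,Y=2)
- P(X,Z=1) = P(X,Y=0) + P(X,Y=1) + P(X,Y=3)

I(X;Z) = I(X;f(Y)) = 0.0079 nats

Verification: 0.0411 ≥ 0.0079 ✓

Information cannot be created by processing; the function f can only lose information about X.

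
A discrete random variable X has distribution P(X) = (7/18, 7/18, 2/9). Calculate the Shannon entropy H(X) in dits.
0.4642 dits

Shannon entropy is H(X) = -Σ p(x) log p(x).

For P = (7/18, 7/18, 2/9):
H = -7/18 × log_10(7/18) -7/18 × log_10(7/18) -2/9 × log_10(2/9)
H = 0.4642 dits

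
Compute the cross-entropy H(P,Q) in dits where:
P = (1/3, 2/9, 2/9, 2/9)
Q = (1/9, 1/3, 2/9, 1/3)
0.6753 dits

Cross-entropy: H(P,Q) = -Σ p(x) log q(x)

Alternatively: H(P,Q) = H(P) + D_KL(P||Q)
H(P) = 0.5945 dits
D_KL(P||Q) = 0.0808 dits

H(P,Q) = 0.5945 + 0.0808 = 0.6753 dits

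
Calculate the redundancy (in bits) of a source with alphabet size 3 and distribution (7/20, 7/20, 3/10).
0.0037 bits

Redundancy measures how far a source is from maximum entropy:
R = H_max - H(X)

Maximum entropy for 3 symbols: H_max = log_2(3) = 1.5850 bits
Actual entropy: H(X) = 1.5813 bits
Redundancy: R = 1.5850 - 1.5813 = 0.0037 bits

This redundancy represents potential for compression: the source could be compressed by 0.0037 bits per symbol.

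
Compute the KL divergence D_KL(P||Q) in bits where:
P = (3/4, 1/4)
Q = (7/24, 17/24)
0.6463 bits

KL divergence: D_KL(P||Q) = Σ p(x) log(p(x)/q(x))

Computing term by term:
  x=0: 3/4 × log_2[(3/4)/(7/24)] = 3/4 × 1.3626 = 1.0219
  x=1: 1/4 × log_2[(1/4)/(17/24)] = 1/4 × -1.5025 = -0.3756

D_KL(P||Q) = 0.6463 bits

Note: KL divergence is always non-negative and equals 0 iff P = Q.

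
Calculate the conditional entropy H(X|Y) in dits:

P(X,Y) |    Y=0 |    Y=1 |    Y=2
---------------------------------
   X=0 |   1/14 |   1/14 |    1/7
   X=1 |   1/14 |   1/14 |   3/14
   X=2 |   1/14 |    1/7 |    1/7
0.4656 dits

Using the chain rule: H(X|Y) = H(X,Y) - H(Y)

First, compute H(X,Y) = 0.9149 dits

Marginal P(Y) = (3/14, 2/7, 1/2)
H(Y) = 0.4493 dits

H(X|Y) = H(X,Y) - H(Y) = 0.9149 - 0.4493 = 0.4656 dits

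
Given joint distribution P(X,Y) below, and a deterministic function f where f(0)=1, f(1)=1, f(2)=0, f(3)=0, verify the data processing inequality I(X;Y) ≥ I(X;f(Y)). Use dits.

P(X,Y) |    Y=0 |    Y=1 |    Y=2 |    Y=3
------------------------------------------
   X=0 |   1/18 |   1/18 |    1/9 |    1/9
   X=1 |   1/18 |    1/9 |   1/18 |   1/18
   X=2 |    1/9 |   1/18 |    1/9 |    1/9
I(X;Y) = 0.0179, I(X;f(Y)) = 0.0097, inequality holds: 0.0179 ≥ 0.0097

Data Processing Inequality: For any Markov chain X → Y → Z, we have I(X;Y) ≥ I(X;Z).

Here Z = f(Y) is a deterministic function of Y, forming X → Y → Z.

Original I(X;Y) = 0.0179 dits

After applying f:
P(X,Z) where Z=f(Y):
- P(X,Z=0) = P(X,Y=2) + P(X,Y=3)
- P(X,Z=1) = P(X,Y=0) + P(X,Y=1)

I(X;Z) = I(X;f(Y)) = 0.0097 dits

Verification: 0.0179 ≥ 0.0097 ✓

Information cannot be created by processing; the function f can only lose information about X.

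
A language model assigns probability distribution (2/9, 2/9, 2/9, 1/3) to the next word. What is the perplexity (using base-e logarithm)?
3.9311

Perplexity is e^H (or exp(H) for natural log).

First, H = -Σ p log p = 1.3689 nats
Perplexity = e^1.3689 = 3.9311

Interpretation: The model's uncertainty is equivalent to choosing uniformly among 3.9 options.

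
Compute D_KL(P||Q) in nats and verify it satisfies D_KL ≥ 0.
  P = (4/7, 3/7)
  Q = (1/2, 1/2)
0.0102 nats

KL divergence satisfies the Gibbs inequality: D_KL(P||Q) ≥ 0 for all distributions P, Q.

D_KL(P||Q) = Σ p(x) log(p(x)/q(x))
Term by term:
  x=0: 4/7 × log_e[(4/7)/(1/2)] = 0.0763
  x=1: 3/7 × log_e[(3/7)/(1/2)] = -0.0661
D_KL(P||Q) = 0.0102 nats

D_KL(P||Q) = 0.0102 ≥ 0 ✓

This non-negativity is a fundamental property: relative entropy cannot be negative because it measures how different Q is from P.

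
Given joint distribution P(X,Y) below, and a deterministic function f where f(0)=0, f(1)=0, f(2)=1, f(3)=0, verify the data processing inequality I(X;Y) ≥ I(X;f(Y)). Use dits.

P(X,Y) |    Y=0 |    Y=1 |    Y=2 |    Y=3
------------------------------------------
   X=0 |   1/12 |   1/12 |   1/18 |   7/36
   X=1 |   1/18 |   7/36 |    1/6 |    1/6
I(X;Y) = 0.0182, I(X;f(Y)) = 0.0074, inequality holds: 0.0182 ≥ 0.0074

Data Processing Inequality: For any Markov chain X → Y → Z, we have I(X;Y) ≥ I(X;Z).

Here Z = f(Y) is a deterministic function of Y, forming X → Y → Z.

Original I(X;Y) = 0.0182 dits

After applying f:
P(X,Z) where Z=f(Y):
- P(X,Z=0) = P(X,Y=0) + P(X,Y=1) + P(X,Y=3)
- P(X,Z=1) = P(X,Y=2)

I(X;Z) = I(X;f(Y)) = 0.0074 dits

Verification: 0.0182 ≥ 0.0074 ✓

Information cannot be created by processing; the function f can only lose information about X.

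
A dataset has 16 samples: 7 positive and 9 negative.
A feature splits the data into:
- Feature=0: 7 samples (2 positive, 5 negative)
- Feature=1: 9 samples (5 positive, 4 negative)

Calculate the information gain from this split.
0.0536 bits

Information Gain = H(Y) - H(Y|Feature)

Before split:
P(positive) = 7/16 = 0.4375
H(Y) = 0.9887 bits

After split:
Feature=0: H = 0.8631 bits (weight = 7/16)
Feature=1: H = 0.9911 bits (weight = 9/16)
H(Y|Feature) = (7/16)×0.8631 + (9/16)×0.9911 = 0.9351 bits

Information Gain = 0.9887 - 0.9351 = 0.0536 bits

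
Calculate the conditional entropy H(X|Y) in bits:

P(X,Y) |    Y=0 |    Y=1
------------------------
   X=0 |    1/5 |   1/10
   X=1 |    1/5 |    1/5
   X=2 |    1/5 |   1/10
1.5510 bits

Using the chain rule: H(X|Y) = H(X,Y) - H(Y)

First, compute H(X,Y) = 2.5219 bits

Marginal P(Y) = (3/5, 2/5)
H(Y) = 0.9710 bits

H(X|Y) = H(X,Y) - H(Y) = 2.5219 - 0.9710 = 1.5510 bits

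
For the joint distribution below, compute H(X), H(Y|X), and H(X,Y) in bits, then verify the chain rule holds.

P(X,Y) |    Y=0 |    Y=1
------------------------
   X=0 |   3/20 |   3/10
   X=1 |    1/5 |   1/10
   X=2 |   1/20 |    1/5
H(X,Y) = 2.4087, H(X) = 1.5395, H(Y|X) = 0.8692 (all in bits)

Chain rule: H(X,Y) = H(X) + H(Y|X)

Left side — joint entropy directly:
H(X,Y) = -Σ p(x,y) log p(x,y) = 2.4087 bits

Right side — compute H(Y|X) from the conditional distributions:
P(X) = (9/20, 3/10, 1/4), so H(X) = 1.5395 bits
H(Y|X) = Σ_x P(X=x) · H(Y|X=x):
  P(Y|X=0) = (1/3, 2/3), H(Y|X=0) = 0.9183, weight P(X=0) = 9/20
  P(Y|X=1) = (2/3, 1/3), H(Y|X=1) = 0.9183, weight P(X=1) = 3/10
  P(Y|X=2) = (1/5, 4/5), H(Y|X=2) = 0.7219, weight P(X=2) = 1/4
H(Y|X) = 0.8692 bits

H(X) + H(Y|X) = 1.5395 + 0.8692 = 2.4087 bits

Both sides equal 2.4087 bits. ✓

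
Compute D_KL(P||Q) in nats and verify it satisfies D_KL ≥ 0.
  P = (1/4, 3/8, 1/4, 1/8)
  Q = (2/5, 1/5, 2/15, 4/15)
0.1807 nats

KL divergence satisfies the Gibbs inequality: D_KL(P||Q) ≥ 0 for all distributions P, Q.

D_KL(P||Q) = Σ p(x) log(p(x)/q(x))
Term by term:
  x=0: 1/4 × log_e[(1/4)/(2/5)] = -0.1175
  x=1: 3/8 × log_e[(3/8)/(1/5)] = 0.2357
  x=2: 1/4 × log_e[(1/4)/(2/15)] = 0.1572
  x=3: 1/8 × log_e[(1/8)/(4/15)] = -0.0947
D_KL(P||Q) = 0.1807 nats

D_KL(P||Q) = 0.1807 ≥ 0 ✓

This non-negativity is a fundamental property: relative entropy cannot be negative because it measures how different Q is from P.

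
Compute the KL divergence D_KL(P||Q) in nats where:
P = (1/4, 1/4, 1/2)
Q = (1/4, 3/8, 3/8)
0.0425 nats

KL divergence: D_KL(P||Q) = Σ p(x) log(p(x)/q(x))

Computing term by term:
  x=0: 1/4 × log_e[(1/4)/(1/4)] = 1/4 × 0.0000 = 0.0000
  x=1: 1/4 × log_e[(1/4)/(3/8)] = 1/4 × -0.4055 = -0.1014
  x=2: 1/2 × log_e[(1/2)/(3/8)] = 1/2 × 0.2877 = 0.1438

D_KL(P||Q) = 0.0425 nats

Note: KL divergence is always non-negative and equals 0 iff P = Q.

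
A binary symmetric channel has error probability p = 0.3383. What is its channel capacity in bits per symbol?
0.0768 bits

For a binary symmetric channel (BSC) with error probability p:
Capacity C = 1 - H(p) bits per symbol

where H(p) = -p log₂(p) - (1-p) log₂(1-p) is the binary entropy function.

H(0.3383) = 0.9232 bits
C = 1 - 0.9232 = 0.0768 bits per symbol

This means we can reliably transmit up to 0.0768 bits of information per channel use.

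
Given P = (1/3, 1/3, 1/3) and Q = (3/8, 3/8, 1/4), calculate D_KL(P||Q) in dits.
0.0075 dits

KL divergence: D_KL(P||Q) = Σ p(x) log(p(x)/q(x))

Computing term by term:
  x=0: 1/3 × log_10[(1/3)/(3/8)] = 1/3 × -0.0512 = -0.0171
  x=1: 1/3 × log_10[(1/3)/(3/8)] = 1/3 × -0.0512 = -0.0171
  x=2: 1/3 × log_10[(1/3)/(1/4)] = 1/3 × 0.1249 = 0.0416

D_KL(P||Q) = 0.0075 dits

Note: KL divergence is always non-negative and equals 0 iff P = Q.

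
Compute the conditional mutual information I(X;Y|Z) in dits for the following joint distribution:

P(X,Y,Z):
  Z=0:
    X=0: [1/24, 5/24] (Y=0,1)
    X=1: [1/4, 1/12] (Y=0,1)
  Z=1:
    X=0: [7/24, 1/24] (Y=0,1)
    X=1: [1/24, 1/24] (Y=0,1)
0.0562 dits

Conditional mutual information: I(X;Y|Z) = H(X|Z) + H(Y|Z) - H(X,Y|Z)

H(Z) = 0.2950
H(X,Z) = 0.5585 → H(X|Z) = 0.2636
H(Y,Z) = 0.5611 → H(Y|Z) = 0.2662
H(X,Y,Z) = 0.7685 → H(X,Y|Z) = 0.4735

I(X;Y|Z) = 0.2636 + 0.2662 - 0.4735 = 0.0562 dits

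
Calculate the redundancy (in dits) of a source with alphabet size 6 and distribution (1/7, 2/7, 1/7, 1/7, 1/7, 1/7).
0.0191 dits

Redundancy measures how far a source is from maximum entropy:
R = H_max - H(X)

Maximum entropy for 6 symbols: H_max = log_10(6) = 0.7782 dits
Actual entropy: H(X) = 0.7591 dits
Redundancy: R = 0.7782 - 0.7591 = 0.0191 dits

This redundancy represents potential for compression: the source could be compressed by 0.0191 dits per symbol.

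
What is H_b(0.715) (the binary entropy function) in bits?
0.8622 bits

The binary entropy function is:
H(p) = -p log(p) - (1-p) log(1-p)

H(0.715) = -0.715 × log_2(0.715) - 0.285 × log_2(0.285)
H(0.715) = 0.8622 bits

Note: Binary entropy is maximized at p=0.5 (H=1 bit) and minimized at p=0 or p=1 (H=0).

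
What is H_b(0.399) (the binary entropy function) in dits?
0.2921 dits

The binary entropy function is:
H(p) = -p log(p) - (1-p) log(1-p)

H(0.399) = -0.399 × log_10(0.399) - 0.601 × log_10(0.601)
H(0.399) = 0.2921 dits

Note: Binary entropy is maximized at p=0.5 (H=1 bit) and minimized at p=0 or p=1 (H=0).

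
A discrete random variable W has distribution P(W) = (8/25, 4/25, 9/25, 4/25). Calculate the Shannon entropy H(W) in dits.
0.5728 dits

Shannon entropy is H(X) = -Σ p(x) log p(x).

For P = (8/25, 4/25, 9/25, 4/25):
H = -8/25 × log_10(8/25) -4/25 × log_10(4/25) -9/25 × log_10(9/25) -4/25 × log_10(4/25)
H = 0.5728 dits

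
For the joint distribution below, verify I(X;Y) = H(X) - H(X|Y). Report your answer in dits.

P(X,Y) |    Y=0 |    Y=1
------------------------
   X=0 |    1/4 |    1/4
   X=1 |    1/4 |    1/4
I(X;Y) = 0.0000 dits

Mutual information has multiple equivalent forms:
- I(X;Y) = H(X) - H(X|Y)
- I(X;Y) = H(Y) - H(Y|X)
- I(X;Y) = H(X) + H(Y) - H(X,Y)

Computing all quantities:
H(X) = 0.3010, H(Y) = 0.3010, H(X,Y) = 0.6021
H(X|Y) = 0.3010, H(Y|X) = 0.3010

Verification:
H(X) - H(X|Y) = 0.3010 - 0.3010 = 0.0000
H(Y) - H(Y|X) = 0.3010 - 0.3010 = 0.0000
H(X) + H(Y) - H(X,Y) = 0.3010 + 0.3010 - 0.6021 = 0.0000

All forms give I(X;Y) = 0.0000 dits. ✓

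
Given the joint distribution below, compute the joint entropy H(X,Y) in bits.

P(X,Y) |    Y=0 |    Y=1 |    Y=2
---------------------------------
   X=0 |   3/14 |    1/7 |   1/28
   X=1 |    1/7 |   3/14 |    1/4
2.4262 bits

Joint entropy is H(X,Y) = -Σ_{x,y} p(x,y) log p(x,y).

Summing over all non-zero entries:
H(X,Y) = -[3/14·log_2(3/14) + 1/7·log_2(1/7) + 1/28·log_2(1/28) + 1/7·log_2(1/7) + 3/14·log_2(3/14) + 1/4·log_2(1/4)]
H(X,Y) = 2.4262 bits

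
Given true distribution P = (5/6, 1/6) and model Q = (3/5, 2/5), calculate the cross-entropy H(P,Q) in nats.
0.5784 nats

Cross-entropy: H(P,Q) = -Σ p(x) log q(x)

Alternatively: H(P,Q) = H(P) + D_KL(P||Q)
H(P) = 0.4506 nats
D_KL(P||Q) = 0.1278 nats

H(P,Q) = 0.4506 + 0.1278 = 0.5784 nats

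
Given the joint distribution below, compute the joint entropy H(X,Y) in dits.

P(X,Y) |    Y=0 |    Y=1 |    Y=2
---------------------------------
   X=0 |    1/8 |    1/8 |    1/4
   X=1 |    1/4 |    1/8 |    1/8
0.7526 dits

Joint entropy is H(X,Y) = -Σ_{x,y} p(x,y) log p(x,y).

Summing over all non-zero entries:
H(X,Y) = -[1/8·log_10(1/8) + 1/8·log_10(1/8) + 1/4·log_10(1/4) + 1/4·log_10(1/4) + 1/8·log_10(1/8) + 1/8·log_10(1/8)]
H(X,Y) = 0.7526 dits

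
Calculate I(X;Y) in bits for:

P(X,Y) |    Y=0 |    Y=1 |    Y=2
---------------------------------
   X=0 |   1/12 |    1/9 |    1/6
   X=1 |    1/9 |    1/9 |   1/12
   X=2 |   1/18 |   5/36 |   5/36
0.0344 bits

Mutual information: I(X;Y) = H(X) + H(Y) - H(X,Y)

Marginals:
P(X) = (13/36, 11/36, 1/3), H(X) = 1.5816 bits
P(Y) = (1/4, 13/36, 7/18), H(Y) = 1.5605 bits

Joint entropy: H(X,Y) = 3.1077 bits

I(X;Y) = 1.5816 + 1.5605 - 3.1077 = 0.0344 bits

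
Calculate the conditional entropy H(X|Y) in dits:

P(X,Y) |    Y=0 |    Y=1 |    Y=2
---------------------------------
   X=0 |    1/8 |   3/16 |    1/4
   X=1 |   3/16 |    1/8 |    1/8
0.2863 dits

Using the chain rule: H(X|Y) = H(X,Y) - H(Y)

First, compute H(X,Y) = 0.7618 dits

Marginal P(Y) = (5/16, 5/16, 3/8)
H(Y) = 0.4755 dits

H(X|Y) = H(X,Y) - H(Y) = 0.7618 - 0.4755 = 0.2863 dits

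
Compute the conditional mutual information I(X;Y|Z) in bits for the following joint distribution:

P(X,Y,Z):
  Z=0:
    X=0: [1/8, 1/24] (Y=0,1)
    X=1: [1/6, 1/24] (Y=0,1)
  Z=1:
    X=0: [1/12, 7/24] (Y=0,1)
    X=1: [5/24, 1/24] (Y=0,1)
0.1749 bits

Conditional mutual information: I(X;Y|Z) = H(X|Z) + H(Y|Z) - H(X,Y|Z)

H(Z) = 0.9544
H(X,Z) = 1.9329 → H(X|Z) = 0.9785
H(Y,Z) = 1.8640 → H(Y|Z) = 0.9096
H(X,Y,Z) = 2.6676 → H(X,Y|Z) = 1.7132

I(X;Y|Z) = 0.9785 + 0.9096 - 1.7132 = 0.1749 bits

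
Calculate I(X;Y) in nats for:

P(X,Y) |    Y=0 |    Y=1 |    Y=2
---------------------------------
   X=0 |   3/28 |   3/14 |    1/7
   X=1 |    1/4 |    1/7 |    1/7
0.0340 nats

Mutual information: I(X;Y) = H(X) + H(Y) - H(X,Y)

Marginals:
P(X) = (13/28, 15/28), H(X) = 0.6906 nats
P(Y) = (5/14, 5/14, 2/7), H(Y) = 1.0934 nats

Joint entropy: H(X,Y) = 1.7499 nats

I(X;Y) = 0.6906 + 1.0934 - 1.7499 = 0.0340 nats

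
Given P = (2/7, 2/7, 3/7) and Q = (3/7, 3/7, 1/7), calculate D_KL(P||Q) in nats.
0.2391 nats

KL divergence: D_KL(P||Q) = Σ p(x) log(p(x)/q(x))

Computing term by term:
  x=0: 2/7 × log_e[(2/7)/(3/7)] = 2/7 × -0.4055 = -0.1158
  x=1: 2/7 × log_e[(2/7)/(3/7)] = 2/7 × -0.4055 = -0.1158
  x=2: 3/7 × log_e[(3/7)/(1/7)] = 3/7 × 1.0986 = 0.4708

D_KL(P||Q) = 0.2391 nats

Note: KL divergence is always non-negative and equals 0 iff P = Q.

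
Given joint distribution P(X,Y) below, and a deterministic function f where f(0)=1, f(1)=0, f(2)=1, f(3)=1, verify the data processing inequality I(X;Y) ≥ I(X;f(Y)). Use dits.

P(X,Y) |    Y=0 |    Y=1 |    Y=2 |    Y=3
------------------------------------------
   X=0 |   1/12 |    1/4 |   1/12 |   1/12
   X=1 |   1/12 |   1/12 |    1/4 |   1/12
I(X;Y) = 0.0379, I(X;f(Y)) = 0.0281, inequality holds: 0.0379 ≥ 0.0281

Data Processing Inequality: For any Markov chain X → Y → Z, we have I(X;Y) ≥ I(X;Z).

Here Z = f(Y) is a deterministic function of Y, forming X → Y → Z.

Original I(X;Y) = 0.0379 dits

After applying f:
P(X,Z) where Z=f(Y):
- P(X,Z=0) = P(X,Y=1)
- P(X,Z=1) = P(X,Y=0) + P(X,Y=2) + P(X,Y=3)

I(X;Z) = I(X;f(Y)) = 0.0281 dits

Verification: 0.0379 ≥ 0.0281 ✓

Information cannot be created by processing; the function f can only lose information about X.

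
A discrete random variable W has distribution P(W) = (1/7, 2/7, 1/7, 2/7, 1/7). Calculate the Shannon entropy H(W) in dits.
0.6731 dits

Shannon entropy is H(X) = -Σ p(x) log p(x).

For P = (1/7, 2/7, 1/7, 2/7, 1/7):
H = -1/7 × log_10(1/7) -2/7 × log_10(2/7) -1/7 × log_10(1/7) -2/7 × log_10(2/7) -1/7 × log_10(1/7)
H = 0.6731 dits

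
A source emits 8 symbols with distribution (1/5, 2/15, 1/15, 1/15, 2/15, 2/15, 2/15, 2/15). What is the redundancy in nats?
0.0532 nats

Redundancy measures how far a source is from maximum entropy:
R = H_max - H(X)

Maximum entropy for 8 symbols: H_max = log_e(8) = 2.0794 nats
Actual entropy: H(X) = 2.0262 nats
Redundancy: R = 2.0794 - 2.0262 = 0.0532 nats

This redundancy represents potential for compression: the source could be compressed by 0.0532 nats per symbol.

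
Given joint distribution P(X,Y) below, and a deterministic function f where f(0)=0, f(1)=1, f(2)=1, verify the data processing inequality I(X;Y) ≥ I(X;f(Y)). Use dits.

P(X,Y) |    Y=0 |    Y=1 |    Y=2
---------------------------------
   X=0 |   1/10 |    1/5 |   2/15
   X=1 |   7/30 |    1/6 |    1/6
I(X;Y) = 0.0095, I(X;f(Y)) = 0.0080, inequality holds: 0.0095 ≥ 0.0080

Data Processing Inequality: For any Markov chain X → Y → Z, we have I(X;Y) ≥ I(X;Z).

Here Z = f(Y) is a deterministic function of Y, forming X → Y → Z.

Original I(X;Y) = 0.0095 dits

After applying f:
P(X,Z) where Z=f(Y):
- P(X,Z=0) = P(X,Y=0)
- P(X,Z=1) = P(X,Y=1) + P(X,Y=2)

I(X;Z) = I(X;f(Y)) = 0.0080 dits

Verification: 0.0095 ≥ 0.0080 ✓

Information cannot be created by processing; the function f can only lose information about X.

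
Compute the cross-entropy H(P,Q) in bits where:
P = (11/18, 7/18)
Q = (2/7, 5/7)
1.2933 bits

Cross-entropy: H(P,Q) = -Σ p(x) log q(x)

Alternatively: H(P,Q) = H(P) + D_KL(P||Q)
H(P) = 0.9641 bits
D_KL(P||Q) = 0.3292 bits

H(P,Q) = 0.9641 + 0.3292 = 1.2933 bits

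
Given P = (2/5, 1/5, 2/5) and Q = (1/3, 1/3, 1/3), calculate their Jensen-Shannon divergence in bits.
0.0165 bits

Jensen-Shannon divergence is:
JSD(P||Q) = 0.5 × D_KL(P||M) + 0.5 × D_KL(Q||M)
where M = 0.5 × (P + Q) is the mixture distribution.

M = 0.5 × (2/5, 1/5, 2/5) + 0.5 × (1/3, 1/3, 1/3) = (11/30, 4/15, 11/30)

D_KL(P||M) = 0.0174 bits
D_KL(Q||M) = 0.0156 bits

JSD(P||Q) = 0.5 × 0.0174 + 0.5 × 0.0156 = 0.0165 bits

Unlike KL divergence, JSD is symmetric and bounded: 0 ≤ JSD ≤ log(2).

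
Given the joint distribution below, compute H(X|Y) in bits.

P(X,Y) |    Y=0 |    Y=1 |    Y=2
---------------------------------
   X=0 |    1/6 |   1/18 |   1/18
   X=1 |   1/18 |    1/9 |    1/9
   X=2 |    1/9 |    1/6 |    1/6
1.4591 bits

Using the chain rule: H(X|Y) = H(X,Y) - H(Y)

First, compute H(X,Y) = 3.0441 bits

Marginal P(Y) = (1/3, 1/3, 1/3)
H(Y) = 1.5850 bits

H(X|Y) = H(X,Y) - H(Y) = 3.0441 - 1.5850 = 1.4591 bits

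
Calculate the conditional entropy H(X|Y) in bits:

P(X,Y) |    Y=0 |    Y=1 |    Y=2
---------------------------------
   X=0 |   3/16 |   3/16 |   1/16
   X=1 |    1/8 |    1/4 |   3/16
0.9373 bits

Using the chain rule: H(X|Y) = H(X,Y) - H(Y)

First, compute H(X,Y) = 2.4835 bits

Marginal P(Y) = (5/16, 7/16, 1/4)
H(Y) = 1.5462 bits

H(X|Y) = H(X,Y) - H(Y) = 2.4835 - 1.5462 = 0.9373 bits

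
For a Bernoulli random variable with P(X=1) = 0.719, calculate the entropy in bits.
0.8568 bits

The binary entropy function is:
H(p) = -p log(p) - (1-p) log(1-p)

H(0.719) = -0.719 × log_2(0.719) - 0.281 × log_2(0.281)
H(0.719) = 0.8568 bits

Note: Binary entropy is maximized at p=0.5 (H=1 bit) and minimized at p=0 or p=1 (H=0).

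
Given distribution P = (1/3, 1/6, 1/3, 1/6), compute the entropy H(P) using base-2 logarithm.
1.9183 bits

Shannon entropy is H(X) = -Σ p(x) log p(x).

For P = (1/3, 1/6, 1/3, 1/6):
H = -1/3 × log_2(1/3) -1/6 × log_2(1/6) -1/3 × log_2(1/3) -1/6 × log_2(1/6)
H = 1.9183 bits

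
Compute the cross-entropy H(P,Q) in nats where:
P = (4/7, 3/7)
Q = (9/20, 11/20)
0.7125 nats

Cross-entropy: H(P,Q) = -Σ p(x) log q(x)

Alternatively: H(P,Q) = H(P) + D_KL(P||Q)
H(P) = 0.6829 nats
D_KL(P||Q) = 0.0296 nats

H(P,Q) = 0.6829 + 0.0296 = 0.7125 nats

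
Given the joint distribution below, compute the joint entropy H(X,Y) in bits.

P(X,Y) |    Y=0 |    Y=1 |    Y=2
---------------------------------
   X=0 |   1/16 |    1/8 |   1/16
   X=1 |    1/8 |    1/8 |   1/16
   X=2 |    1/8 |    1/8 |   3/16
3.0778 bits

Joint entropy is H(X,Y) = -Σ_{x,y} p(x,y) log p(x,y).

Summing over all non-zero entries:
H(X,Y) = -[1/16·log_2(1/16) + 1/8·log_2(1/8) + 1/16·log_2(1/16) + 1/8·log_2(1/8) + 1/8·log_2(1/8) + 1/16·log_2(1/16) + 1/8·log_2(1/8) + 1/8·log_2(1/8) + 3/16·log_2(3/16)]
H(X,Y) = 3.0778 bits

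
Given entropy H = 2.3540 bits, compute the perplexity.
5.1124

Perplexity is 2^H (or exp(H) for natural log).

H = 2.3540 bits
Perplexity = 2^2.3540 = 5.1124

Interpretation: The model's uncertainty is equivalent to choosing uniformly among 5.1 options.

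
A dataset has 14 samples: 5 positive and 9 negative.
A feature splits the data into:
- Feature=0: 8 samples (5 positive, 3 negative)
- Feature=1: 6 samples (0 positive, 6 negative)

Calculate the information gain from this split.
0.3949 bits

Information Gain = H(Y) - H(Y|Feature)

Before split:
P(positive) = 5/14 = 0.3571
H(Y) = 0.9403 bits

After split:
Feature=0: H = 0.9544 bits (weight = 8/14)
Feature=1: H = 0.0000 bits (weight = 6/14)
H(Y|Feature) = (8/14)×0.9544 + (6/14)×0.0000 = 0.5454 bits

Information Gain = 0.9403 - 0.5454 = 0.3949 bits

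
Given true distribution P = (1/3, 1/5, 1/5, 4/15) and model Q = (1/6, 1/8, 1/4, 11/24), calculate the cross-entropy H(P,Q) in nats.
1.4984 nats

Cross-entropy: H(P,Q) = -Σ p(x) log q(x)

Alternatively: H(P,Q) = H(P) + D_KL(P||Q)
H(P) = 1.3624 nats
D_KL(P||Q) = 0.1360 nats

H(P,Q) = 1.3624 + 0.1360 = 1.4984 nats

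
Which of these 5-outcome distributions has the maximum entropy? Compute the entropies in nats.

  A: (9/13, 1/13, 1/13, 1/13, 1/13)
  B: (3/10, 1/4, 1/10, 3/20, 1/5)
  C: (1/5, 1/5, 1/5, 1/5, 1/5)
C

For a discrete distribution over n outcomes, entropy is maximized by the uniform distribution.

Computing entropies:
H(A) = 1.0438 nats
H(B) = 1.5445 nats
H(C) = 1.6094 nats

The uniform distribution (where all probabilities equal 1/5) achieves the maximum entropy of log_e(5) = 1.6094 nats.

Distribution C has the highest entropy.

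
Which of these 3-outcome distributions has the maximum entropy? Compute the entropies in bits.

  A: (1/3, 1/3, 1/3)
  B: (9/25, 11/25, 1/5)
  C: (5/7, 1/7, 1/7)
A

For a discrete distribution over n outcomes, entropy is maximized by the uniform distribution.

Computing entropies:
H(A) = 1.5850 bits
H(B) = 1.5161 bits
H(C) = 1.1488 bits

The uniform distribution (where all probabilities equal 1/3) achieves the maximum entropy of log_2(3) = 1.5850 bits.

Distribution A has the highest entropy.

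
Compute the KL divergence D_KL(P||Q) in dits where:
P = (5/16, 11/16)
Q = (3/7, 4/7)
0.0123 dits

KL divergence: D_KL(P||Q) = Σ p(x) log(p(x)/q(x))

Computing term by term:
  x=0: 5/16 × log_10[(5/16)/(3/7)] = 5/16 × -0.1372 = -0.0429
  x=1: 11/16 × log_10[(11/16)/(4/7)] = 11/16 × 0.0803 = 0.0552

D_KL(P||Q) = 0.0123 dits

Note: KL divergence is always non-negative and equals 0 iff P = Q.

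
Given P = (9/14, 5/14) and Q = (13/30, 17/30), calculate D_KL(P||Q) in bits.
0.1279 bits

KL divergence: D_KL(P||Q) = Σ p(x) log(p(x)/q(x))

Computing term by term:
  x=0: 9/14 × log_2[(9/14)/(13/30)] = 9/14 × 0.5690 = 0.3658
  x=1: 5/14 × log_2[(5/14)/(17/30)] = 5/14 × -0.6660 = -0.2379

D_KL(P||Q) = 0.1279 bits

Note: KL divergence is always non-negative and equals 0 iff P = Q.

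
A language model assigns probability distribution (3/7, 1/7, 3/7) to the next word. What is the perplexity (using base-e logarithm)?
2.7298

Perplexity is e^H (or exp(H) for natural log).

First, H = -Σ p log p = 1.0042 nats
Perplexity = e^1.0042 = 2.7298

Interpretation: The model's uncertainty is equivalent to choosing uniformly among 2.7 options.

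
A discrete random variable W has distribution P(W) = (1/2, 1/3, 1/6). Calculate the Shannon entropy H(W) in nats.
1.0114 nats

Shannon entropy is H(X) = -Σ p(x) log p(x).

For P = (1/2, 1/3, 1/6):
H = -1/2 × log_e(1/2) -1/3 × log_e(1/3) -1/6 × log_e(1/6)
H = 1.0114 nats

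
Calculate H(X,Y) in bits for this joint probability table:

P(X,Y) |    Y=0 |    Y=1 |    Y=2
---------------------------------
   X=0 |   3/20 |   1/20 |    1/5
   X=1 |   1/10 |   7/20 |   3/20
2.3639 bits

Joint entropy is H(X,Y) = -Σ_{x,y} p(x,y) log p(x,y).

Summing over all non-zero entries:
H(X,Y) = -[3/20·log_2(3/20) + 1/20·log_2(1/20) + 1/5·log_2(1/5) + 1/10·log_2(1/10) + 7/20·log_2(7/20) + 3/20·log_2(3/20)]
H(X,Y) = 2.3639 bits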